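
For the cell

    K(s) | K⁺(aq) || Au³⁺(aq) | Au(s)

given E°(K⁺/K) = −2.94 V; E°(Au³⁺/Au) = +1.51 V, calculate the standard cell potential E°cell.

By convention the left-hand electrode in cell notation is the anode (oxidation) and the right-hand electrode is the cathode (reduction).
E°cell = E°(right) − E°(left) = +1.51 − (−2.94) = +4.45 V.

+4.45 V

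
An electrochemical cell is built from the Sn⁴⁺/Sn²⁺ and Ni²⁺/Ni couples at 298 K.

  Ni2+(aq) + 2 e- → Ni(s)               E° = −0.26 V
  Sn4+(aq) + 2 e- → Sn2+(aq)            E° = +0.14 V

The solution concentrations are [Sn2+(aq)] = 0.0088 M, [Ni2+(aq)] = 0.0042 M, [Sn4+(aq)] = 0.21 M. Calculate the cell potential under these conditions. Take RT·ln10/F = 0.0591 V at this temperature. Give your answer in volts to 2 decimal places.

The Sn⁴⁺/Sn²⁺ couple has the more positive E°, so it is the cathode; Ni²⁺/Ni is the anode.
E°cell = +0.14 − (−0.26) = +0.40 V, with n = 2 electrons transferred.
Balancing gives Sn4+(aq) + Ni(s) → Sn2+(aq) + Ni2+(aq); hence Q = ([Sn2+(aq)]·[Ni2+(aq)]) / [Sn4+(aq)] = 0.000176 (log Q = −3.754).
E = E° − (0.0591/n)·log Q = +0.40 − (0.0591/2)(−3.754) = +0.51 V.

+0.51 V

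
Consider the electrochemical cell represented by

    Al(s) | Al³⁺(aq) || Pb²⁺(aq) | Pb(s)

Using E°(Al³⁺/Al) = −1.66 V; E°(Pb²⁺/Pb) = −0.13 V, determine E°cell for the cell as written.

+1.53 V

By convention the left-hand electrode in cell notation is the anode (oxidation) and the right-hand electrode is the cathode (reduction).
E°cell = E°(right) − E°(left) = −0.13 − (−1.66) = +1.53 V.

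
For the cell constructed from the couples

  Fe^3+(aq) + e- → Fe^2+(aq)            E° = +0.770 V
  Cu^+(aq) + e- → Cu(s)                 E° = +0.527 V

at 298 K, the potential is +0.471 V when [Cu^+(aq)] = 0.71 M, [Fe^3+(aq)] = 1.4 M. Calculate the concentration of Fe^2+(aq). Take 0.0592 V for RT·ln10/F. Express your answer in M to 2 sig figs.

Fe³⁺/Fe²⁺ is the cathode (higher E°); E°cell = +0.770 − (+0.527) = +0.243 V with n = 1.
From the Nernst equation, log Q = n(E° − E)/0.0592 = 1·(+0.243 − (+0.471))/0.0592 = −3.851.
For Fe^3+(aq) + Cu(s) → Fe^2+(aq) + Cu^+(aq), the reaction quotient is Q = ([Fe^2+(aq)]·[Cu^+(aq)]) / [Fe^3+(aq)].
Substituting the known concentrations and solving, log [Fe^2+(aq)] = −3.556 and [Fe^2+(aq)] = 0.00028 M.

0.00028 M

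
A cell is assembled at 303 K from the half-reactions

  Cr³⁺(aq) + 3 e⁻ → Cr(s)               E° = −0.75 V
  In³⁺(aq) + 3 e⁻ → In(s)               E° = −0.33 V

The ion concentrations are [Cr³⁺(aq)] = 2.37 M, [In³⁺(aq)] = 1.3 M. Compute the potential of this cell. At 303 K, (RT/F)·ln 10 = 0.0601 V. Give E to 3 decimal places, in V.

+0.415 V

Since E°(In³⁺/In) > E°(Cr³⁺/Cr), In³⁺/In serves as the cathode.
E°cell = E°cat − E°an = −0.33 − (−0.75) = +0.42 V; n = 3.
The balanced reaction is In³⁺(aq) + Cr(s) → In(s) + Cr³⁺(aq), so Q = [Cr³⁺(aq)] / [In³⁺(aq)] = 1.82 and log Q = 0.261.
By the Nernst equation, E = +0.42 − (0.0601/3)·(0.261) = +0.415 V.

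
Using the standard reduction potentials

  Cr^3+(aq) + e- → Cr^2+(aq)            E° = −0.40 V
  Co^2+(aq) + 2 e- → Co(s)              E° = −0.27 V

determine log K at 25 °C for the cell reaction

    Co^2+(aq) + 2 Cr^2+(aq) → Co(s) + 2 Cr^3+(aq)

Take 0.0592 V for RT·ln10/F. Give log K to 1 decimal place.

log K = 4.4

The Co²⁺/Co couple is reduced (cathode); E°cell = −0.27 − (−0.40) = +0.13 V with n = 2.
At equilibrium E = 0, so log K = nE°cell / 0.0592 = (2)(+0.13) / 0.0592 = 4.4.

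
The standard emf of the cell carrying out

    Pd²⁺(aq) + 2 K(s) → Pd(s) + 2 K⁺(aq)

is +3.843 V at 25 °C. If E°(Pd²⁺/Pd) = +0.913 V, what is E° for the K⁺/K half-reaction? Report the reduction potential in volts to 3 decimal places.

−2.930 V

In the reaction as written the Pd²⁺/Pd couple is reduced (cathode) and K⁺/K is oxidized (anode), so E°cell = E°(Pd²⁺/Pd) − E°(K⁺/K).
E°(K⁺/K) = E°(cathode) − E°cell = +0.913 − (+3.843) = −2.930 V.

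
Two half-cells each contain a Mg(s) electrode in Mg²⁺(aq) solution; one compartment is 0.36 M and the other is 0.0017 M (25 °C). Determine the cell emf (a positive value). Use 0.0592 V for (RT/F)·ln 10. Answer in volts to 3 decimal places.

For a concentration cell E°cell = 0, since both electrodes use the same couple.
The compartment with the higher Mg²⁺(aq) concentration (0.36 M) acts as the cathode; ions are reduced there and produced at the dilute (0.0017 M) anode.
With n = 2, Ecell = −(0.0592/2)·log([dilute]/[conc]) = −(0.0592/2)·log(0.0017/0.36) = +0.069 V.

0.069 V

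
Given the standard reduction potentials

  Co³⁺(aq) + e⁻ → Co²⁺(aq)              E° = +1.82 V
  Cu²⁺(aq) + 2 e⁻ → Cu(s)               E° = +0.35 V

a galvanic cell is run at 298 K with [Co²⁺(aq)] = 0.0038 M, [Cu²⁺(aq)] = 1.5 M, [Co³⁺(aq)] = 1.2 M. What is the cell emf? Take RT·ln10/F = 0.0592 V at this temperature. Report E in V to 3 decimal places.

+1.613 V

Since E°(Co³⁺/Co²⁺) > E°(Cu²⁺/Cu), Co³⁺/Co²⁺ serves as the cathode.
The standard potential is +1.82 − (+0.35) = +1.47 V and the balanced reaction transfers n = 2 electrons.
For the overall reaction 2 Co³⁺(aq) + Cu(s) → 2 Co²⁺(aq) + Cu²⁺(aq), Q = ([Co²⁺(aq)]^2·[Cu²⁺(aq)]) / [Co³⁺(aq)]^2 = 1.5×10^−5, giving log Q = −4.823.
Applying E = E° − (RT ln10/nF)·log Q gives +1.47 − (0.0592/2)(−4.823) = +1.613 V.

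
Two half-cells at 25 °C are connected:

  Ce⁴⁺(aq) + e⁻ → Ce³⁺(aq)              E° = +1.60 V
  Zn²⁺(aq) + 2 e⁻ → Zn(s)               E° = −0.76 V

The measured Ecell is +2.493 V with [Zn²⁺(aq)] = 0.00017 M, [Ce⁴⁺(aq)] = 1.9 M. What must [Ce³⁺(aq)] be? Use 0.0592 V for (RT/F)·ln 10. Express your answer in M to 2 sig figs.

0.83 M

Ce⁴⁺/Ce³⁺ is the cathode (higher E°); E°cell = +1.60 − (−0.76) = +2.36 V with n = 2.
Rearranging E = E° − (0.0592/n)·log Q gives log Q = 2(+2.36 − (+2.493))/0.0592 = −4.493.
The balanced reaction is 2 Ce⁴⁺(aq) + Zn(s) → 2 Ce³⁺(aq) + Zn²⁺(aq), so Q = ([Ce³⁺(aq)]^2·[Zn²⁺(aq)]) / [Ce⁴⁺(aq)]^2.
Isolating [Ce³⁺(aq)] in Q = 10^{−4.493} yields log [Ce³⁺(aq)] = −0.083, i.e. 0.83 M.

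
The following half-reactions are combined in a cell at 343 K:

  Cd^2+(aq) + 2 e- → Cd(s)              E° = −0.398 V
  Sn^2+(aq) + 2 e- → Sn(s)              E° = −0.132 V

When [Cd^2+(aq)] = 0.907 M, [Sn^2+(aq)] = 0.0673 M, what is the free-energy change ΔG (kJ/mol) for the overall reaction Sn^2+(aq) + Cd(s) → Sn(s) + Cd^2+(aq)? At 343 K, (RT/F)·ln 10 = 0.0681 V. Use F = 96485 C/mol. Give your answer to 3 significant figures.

−43.9 kJ/mol

With Sn²⁺/Sn reduced at the cathode, E°cell = −0.132 − (−0.398) = +0.266 V and n = 2.
Here Q = [Cd^2+(aq)] / [Sn^2+(aq)] = 13.5 (log Q = 1.130), giving E = +0.266 − (0.0681/2)·(1.130) = +0.2275 V.
Finally ΔG = −nFE = −(2)(96485 C/mol)(+0.2275 V) = −43.9 kJ/mol.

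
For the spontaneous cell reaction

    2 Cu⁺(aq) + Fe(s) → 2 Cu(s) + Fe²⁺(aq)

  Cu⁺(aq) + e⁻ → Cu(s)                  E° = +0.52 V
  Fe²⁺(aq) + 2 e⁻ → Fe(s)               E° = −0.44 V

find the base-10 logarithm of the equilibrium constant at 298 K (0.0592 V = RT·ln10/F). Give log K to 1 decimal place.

The Cu⁺/Cu couple is reduced (cathode); E°cell = +0.52 − (−0.44) = +0.96 V with n = 2.
At equilibrium E = 0, so log K = nE°cell / 0.0592 = (2)(+0.96) / 0.0592 = 32.4.

log K = 32.4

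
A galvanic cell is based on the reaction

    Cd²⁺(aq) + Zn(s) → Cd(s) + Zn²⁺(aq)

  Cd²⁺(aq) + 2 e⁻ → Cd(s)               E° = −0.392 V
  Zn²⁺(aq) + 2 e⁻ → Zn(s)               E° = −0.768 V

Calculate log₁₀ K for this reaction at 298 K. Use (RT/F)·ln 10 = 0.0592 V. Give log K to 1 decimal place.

log K = 12.7

The Cd²⁺/Cd couple is reduced (cathode); E°cell = −0.392 − (−0.768) = +0.376 V with n = 2.
At equilibrium E = 0, so log K = nE°cell / 0.0592 = (2)(+0.376) / 0.0592 = 12.7.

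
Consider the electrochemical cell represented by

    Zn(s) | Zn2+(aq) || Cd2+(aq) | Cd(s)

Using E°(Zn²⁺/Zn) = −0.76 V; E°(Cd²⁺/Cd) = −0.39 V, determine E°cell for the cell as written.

+0.37 V

By convention the left-hand electrode in cell notation is the anode (oxidation) and the right-hand electrode is the cathode (reduction).
E°cell = E°(right) − E°(left) = −0.39 − (−0.76) = +0.37 V.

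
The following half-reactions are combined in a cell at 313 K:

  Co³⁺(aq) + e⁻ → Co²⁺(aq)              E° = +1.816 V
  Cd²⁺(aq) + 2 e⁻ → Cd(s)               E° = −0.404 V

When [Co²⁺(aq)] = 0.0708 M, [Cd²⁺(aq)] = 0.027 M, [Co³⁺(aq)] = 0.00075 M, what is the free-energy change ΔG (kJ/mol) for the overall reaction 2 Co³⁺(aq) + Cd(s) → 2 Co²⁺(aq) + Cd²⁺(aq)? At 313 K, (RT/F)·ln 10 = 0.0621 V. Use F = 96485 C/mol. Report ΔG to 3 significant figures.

−414 kJ/mol

With Co³⁺/Co²⁺ reduced at the cathode, E°cell = +1.816 − (−0.404) = +2.220 V and n = 2.
Q = ([Co²⁺(aq)]^2·[Cd²⁺(aq)]) / [Co³⁺(aq)]^2 = 241, so log Q = 2.381 and E = +2.220 − (0.0621/2)(2.381) = +2.1461 V.
ΔG = −nFE = −(2)(96485)(+2.1461) J/mol = −414 kJ/mol.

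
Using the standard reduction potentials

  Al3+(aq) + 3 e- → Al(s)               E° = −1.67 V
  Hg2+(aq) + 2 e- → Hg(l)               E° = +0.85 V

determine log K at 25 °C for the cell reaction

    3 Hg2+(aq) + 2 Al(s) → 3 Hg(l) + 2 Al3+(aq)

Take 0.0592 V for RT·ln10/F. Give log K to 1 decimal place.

The Hg²⁺/Hg couple is reduced (cathode); E°cell = +0.85 − (−1.67) = +2.52 V with n = 6.
At equilibrium E = 0, so log K = nE°cell / 0.0592 = (6)(+2.52) / 0.0592 = 255.4.

log K = 255.4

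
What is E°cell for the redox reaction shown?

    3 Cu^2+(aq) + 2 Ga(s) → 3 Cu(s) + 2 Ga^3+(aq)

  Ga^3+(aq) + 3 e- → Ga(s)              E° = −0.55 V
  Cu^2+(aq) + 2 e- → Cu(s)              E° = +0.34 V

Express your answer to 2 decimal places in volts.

Cu^2+(aq) gains electrons, so the Cu²⁺/Cu couple is the cathode; the Ga³⁺/Ga couple is the anode.
E°cell = E°(cathode) − E°(anode) = +0.34 − (−0.55) = +0.89 V.

+0.89 V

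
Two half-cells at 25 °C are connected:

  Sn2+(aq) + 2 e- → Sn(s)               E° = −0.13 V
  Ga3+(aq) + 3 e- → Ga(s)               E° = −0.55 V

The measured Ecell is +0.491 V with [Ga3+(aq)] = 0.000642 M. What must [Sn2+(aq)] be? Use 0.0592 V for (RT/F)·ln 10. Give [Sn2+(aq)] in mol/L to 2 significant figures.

The Sn²⁺/Sn couple has the larger reduction potential, so it is the cathode: E°cell = −0.13 − (−0.55) = +0.42 V and n = 6.
Since E = E° − (0.0592/n)·log Q, log Q = n(E° − E)/0.0592 = −7.196.
Balancing electrons gives 3 Sn2+(aq) + 2 Ga(s) → 3 Sn(s) + 2 Ga3+(aq); thus Q = [Ga3+(aq)]^2 / [Sn2+(aq)]^3.
Solving for the unknown gives log [Sn2+(aq)] = 0.270, so [Sn2+(aq)] ≈ 1.9 M.

1.9 M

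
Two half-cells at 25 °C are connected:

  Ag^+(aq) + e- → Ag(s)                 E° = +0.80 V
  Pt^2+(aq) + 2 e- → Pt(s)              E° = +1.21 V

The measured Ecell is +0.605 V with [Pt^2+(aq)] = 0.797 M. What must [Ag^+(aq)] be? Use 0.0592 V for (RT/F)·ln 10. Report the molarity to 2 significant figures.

0.00045 M

The Pt²⁺/Pt couple has the larger reduction potential, so it is the cathode: E°cell = +1.21 − (+0.80) = +0.41 V and n = 2.
Rearranging E = E° − (0.0592/n)·log Q gives log Q = 2(+0.41 − (+0.605))/0.0592 = −6.588.
The balanced reaction is Pt^2+(aq) + 2 Ag(s) → Pt(s) + 2 Ag^+(aq), so Q = [Ag^+(aq)]^2 / [Pt^2+(aq)].
Substituting the known concentrations and solving, log [Ag^+(aq)] = −3.343 and [Ag^+(aq)] = 0.00045 M.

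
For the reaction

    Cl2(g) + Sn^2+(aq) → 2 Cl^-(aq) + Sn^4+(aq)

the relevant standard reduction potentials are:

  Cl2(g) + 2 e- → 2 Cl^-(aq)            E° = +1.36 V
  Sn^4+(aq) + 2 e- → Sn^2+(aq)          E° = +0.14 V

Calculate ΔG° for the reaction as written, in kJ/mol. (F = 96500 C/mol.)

In the reaction as written Cl2(g) is reduced, so the Cl₂/Cl⁻ couple is the cathode and Sn⁴⁺/Sn²⁺ is the anode.
E°cell = +1.36 − (+0.14) = +1.22 V; balancing electrons gives n = 2.
ΔG° = −nFE°cell = −(2)(96500)(+1.22) J/mol = −235 kJ/mol.

−235 kJ/mol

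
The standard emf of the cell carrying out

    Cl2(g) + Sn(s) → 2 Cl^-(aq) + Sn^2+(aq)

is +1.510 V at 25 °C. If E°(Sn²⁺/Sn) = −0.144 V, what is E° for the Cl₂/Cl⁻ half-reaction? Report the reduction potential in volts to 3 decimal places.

+1.366 V

In the reaction as written the Cl₂/Cl⁻ couple is reduced (cathode) and Sn²⁺/Sn is oxidized (anode), so E°cell = E°(Cl₂/Cl⁻) − E°(Sn²⁺/Sn).
E°(Cl₂/Cl⁻) = E°cell + E°(anode) = +1.510 + (−0.144) = +1.366 V.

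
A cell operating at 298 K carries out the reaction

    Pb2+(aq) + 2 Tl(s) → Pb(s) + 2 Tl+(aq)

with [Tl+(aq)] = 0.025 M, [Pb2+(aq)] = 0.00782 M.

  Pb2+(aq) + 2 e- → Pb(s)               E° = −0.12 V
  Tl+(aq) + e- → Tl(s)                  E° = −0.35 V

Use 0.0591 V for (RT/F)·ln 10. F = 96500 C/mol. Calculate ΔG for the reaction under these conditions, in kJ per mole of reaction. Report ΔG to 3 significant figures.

The standard cell potential is −0.12 − (−0.35) = +0.23 V, with n = 2 electrons in the balanced equation.
The reaction quotient is [Tl+(aq)]^2 / [Pb2+(aq)] = 0.0799; by Nernst, E = +0.23 − (0.0591/2)(−1.097) = +0.2624 V.
Finally ΔG = −nFE = −(2)(96500 C/mol)(+0.2624 V) = −50.6 kJ/mol.

−50.6 kJ/mol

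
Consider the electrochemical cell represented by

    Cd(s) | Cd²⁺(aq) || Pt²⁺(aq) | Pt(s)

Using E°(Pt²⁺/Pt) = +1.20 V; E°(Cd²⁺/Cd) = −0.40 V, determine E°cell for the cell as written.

By convention the left-hand electrode in cell notation is the anode (oxidation) and the right-hand electrode is the cathode (reduction).
E°cell = E°(right) − E°(left) = +1.20 − (−0.40) = +1.60 V.

+1.60 V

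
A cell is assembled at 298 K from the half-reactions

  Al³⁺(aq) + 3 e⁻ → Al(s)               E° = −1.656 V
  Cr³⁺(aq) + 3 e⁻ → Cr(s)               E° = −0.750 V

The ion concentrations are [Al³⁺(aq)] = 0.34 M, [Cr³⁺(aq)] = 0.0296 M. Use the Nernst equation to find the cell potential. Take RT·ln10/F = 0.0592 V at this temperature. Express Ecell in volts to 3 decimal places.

Cr³⁺/Cr is reduced (cathode, E° = −0.750 V) and Al³⁺/Al is oxidized (anode).
E°cell = E°cat − E°an = −0.750 − (−1.656) = +0.906 V; n = 3.
For the overall reaction Cr³⁺(aq) + Al(s) → Cr(s) + Al³⁺(aq), Q = [Al³⁺(aq)] / [Cr³⁺(aq)] = 11.5, giving log Q = 1.060.
Applying E = E° − (RT ln10/nF)·log Q gives +0.906 − (0.0592/3)(1.060) = +0.885 V.

+0.885 V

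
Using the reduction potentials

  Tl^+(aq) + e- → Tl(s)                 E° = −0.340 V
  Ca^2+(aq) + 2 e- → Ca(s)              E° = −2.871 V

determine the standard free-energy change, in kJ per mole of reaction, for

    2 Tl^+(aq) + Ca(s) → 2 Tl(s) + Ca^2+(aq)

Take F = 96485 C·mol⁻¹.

−488 kJ/mol

In the reaction as written Tl^+(aq) is reduced, so the Tl⁺/Tl couple is the cathode and Ca²⁺/Ca is the anode.
E°cell = −0.340 − (−2.871) = +2.531 V; balancing electrons gives n = 2.
ΔG° = −nFE°cell = −(2)(96485)(+2.531) J/mol = −488 kJ/mol.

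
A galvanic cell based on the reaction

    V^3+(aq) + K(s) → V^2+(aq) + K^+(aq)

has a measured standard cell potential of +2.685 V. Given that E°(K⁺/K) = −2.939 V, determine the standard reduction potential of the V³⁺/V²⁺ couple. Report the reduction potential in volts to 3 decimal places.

−0.254 V

In the reaction as written the V³⁺/V²⁺ couple is reduced (cathode) and K⁺/K is oxidized (anode), so E°cell = E°(V³⁺/V²⁺) − E°(K⁺/K).
E°(V³⁺/V²⁺) = E°cell + E°(anode) = +2.685 + (−2.939) = −0.254 V.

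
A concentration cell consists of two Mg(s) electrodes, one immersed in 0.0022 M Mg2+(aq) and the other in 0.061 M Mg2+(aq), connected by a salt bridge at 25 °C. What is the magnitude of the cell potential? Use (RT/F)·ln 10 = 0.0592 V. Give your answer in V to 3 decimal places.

For a concentration cell E°cell = 0, since both electrodes use the same couple.
The compartment with the higher Mg2+(aq) concentration (0.061 M) acts as the cathode; ions are reduced there and produced at the dilute (0.0022 M) anode.
With n = 2, Ecell = −(0.0592/2)·log([dilute]/[conc]) = −(0.0592/2)·log(0.0022/0.061) = +0.043 V.

0.043 V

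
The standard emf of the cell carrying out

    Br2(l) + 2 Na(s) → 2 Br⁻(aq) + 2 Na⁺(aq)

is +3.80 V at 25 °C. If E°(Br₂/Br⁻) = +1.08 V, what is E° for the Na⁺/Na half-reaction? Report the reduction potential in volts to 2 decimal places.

In the reaction as written the Br₂/Br⁻ couple is reduced (cathode) and Na⁺/Na is oxidized (anode), so E°cell = E°(Br₂/Br⁻) − E°(Na⁺/Na).
E°(Na⁺/Na) = E°(cathode) − E°cell = +1.08 − (+3.80) = −2.72 V.

−2.72 V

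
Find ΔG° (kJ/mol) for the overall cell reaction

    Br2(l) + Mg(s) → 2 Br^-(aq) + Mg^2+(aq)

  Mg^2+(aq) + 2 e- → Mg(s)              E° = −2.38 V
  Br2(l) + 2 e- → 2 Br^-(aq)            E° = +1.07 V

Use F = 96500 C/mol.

−666 kJ/mol

In the reaction as written Br2(l) is reduced, so the Br₂/Br⁻ couple is the cathode and Mg²⁺/Mg is the anode.
E°cell = +1.07 − (−2.38) = +3.45 V; balancing electrons gives n = 2.
ΔG° = −nFE°cell = −(2)(96500)(+3.45) J/mol = −666 kJ/mol.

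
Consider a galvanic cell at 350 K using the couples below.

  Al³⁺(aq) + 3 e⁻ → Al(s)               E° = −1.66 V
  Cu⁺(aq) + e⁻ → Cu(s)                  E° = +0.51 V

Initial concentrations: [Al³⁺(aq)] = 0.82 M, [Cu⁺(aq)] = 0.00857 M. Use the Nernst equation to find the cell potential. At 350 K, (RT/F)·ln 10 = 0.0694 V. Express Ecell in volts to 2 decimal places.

The Cu⁺/Cu couple has the more positive E°, so it is the cathode; Al³⁺/Al is the anode.
E°cell = +0.51 − (−1.66) = +2.17 V, with n = 3 electrons transferred.
The balanced reaction is 3 Cu⁺(aq) + Al(s) → 3 Cu(s) + Al³⁺(aq), so Q = [Al³⁺(aq)] / [Cu⁺(aq)]^3 = 1.3×10^6 and log Q = 6.115.
Applying E = E° − (RT ln10/nF)·log Q gives +2.17 − (0.0694/3)(6.115) = +2.03 V.

+2.03 V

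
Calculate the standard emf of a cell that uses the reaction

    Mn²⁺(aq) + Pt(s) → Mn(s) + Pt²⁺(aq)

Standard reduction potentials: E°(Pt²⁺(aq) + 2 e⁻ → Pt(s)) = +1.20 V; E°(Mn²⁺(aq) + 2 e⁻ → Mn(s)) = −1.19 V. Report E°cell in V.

In the reaction as written, Mn²⁺(aq) is reduced (cathode) and Pt²⁺(aq) is produced by oxidation at the anode.
E°cell = E°(cathode) − E°(anode) = −1.19 − (+1.20) = −2.39 V.

−2.39 V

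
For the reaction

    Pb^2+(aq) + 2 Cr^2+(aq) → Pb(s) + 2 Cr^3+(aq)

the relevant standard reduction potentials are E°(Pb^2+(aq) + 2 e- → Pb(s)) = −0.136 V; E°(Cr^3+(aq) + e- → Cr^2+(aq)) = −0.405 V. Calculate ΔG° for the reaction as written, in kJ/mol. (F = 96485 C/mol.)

In the reaction as written Pb^2+(aq) is reduced, so the Pb²⁺/Pb couple is the cathode and Cr³⁺/Cr²⁺ is the anode.
E°cell = −0.136 − (−0.405) = +0.269 V; balancing electrons gives n = 2.
ΔG° = −nFE°cell = −(2)(96485)(+0.269) J/mol = −51.9 kJ/mol.

−51.9 kJ/mol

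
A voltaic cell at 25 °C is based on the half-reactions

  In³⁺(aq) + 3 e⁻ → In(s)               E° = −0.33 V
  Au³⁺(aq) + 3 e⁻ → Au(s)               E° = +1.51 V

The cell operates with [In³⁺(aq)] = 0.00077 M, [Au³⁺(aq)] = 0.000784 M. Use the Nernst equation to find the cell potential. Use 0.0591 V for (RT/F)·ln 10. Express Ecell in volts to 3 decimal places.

+1.840 V

The Au³⁺/Au couple has the more positive E°, so it is the cathode; In³⁺/In is the anode.
The standard potential is +1.51 − (−0.33) = +1.84 V and the balanced reaction transfers n = 3 electrons.
For the overall reaction Au³⁺(aq) + In(s) → Au(s) + In³⁺(aq), Q = [In³⁺(aq)] / [Au³⁺(aq)] = 0.982, giving log Q = −0.008.
Applying E = E° − (RT ln10/nF)·log Q gives +1.84 − (0.0591/3)(−0.008) = +1.840 V.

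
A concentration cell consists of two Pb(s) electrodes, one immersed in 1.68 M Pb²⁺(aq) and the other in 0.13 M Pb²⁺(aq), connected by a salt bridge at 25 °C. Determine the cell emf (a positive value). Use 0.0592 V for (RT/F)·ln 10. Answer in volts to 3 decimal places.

For a concentration cell E°cell = 0, since both electrodes use the same couple.
The compartment with the higher Pb²⁺(aq) concentration (1.68 M) acts as the cathode; ions are reduced there and produced at the dilute (0.13 M) anode.
With n = 2, Ecell = −(0.0592/2)·log([dilute]/[conc]) = −(0.0592/2)·log(0.13/1.68) = +0.033 V.

0.033 V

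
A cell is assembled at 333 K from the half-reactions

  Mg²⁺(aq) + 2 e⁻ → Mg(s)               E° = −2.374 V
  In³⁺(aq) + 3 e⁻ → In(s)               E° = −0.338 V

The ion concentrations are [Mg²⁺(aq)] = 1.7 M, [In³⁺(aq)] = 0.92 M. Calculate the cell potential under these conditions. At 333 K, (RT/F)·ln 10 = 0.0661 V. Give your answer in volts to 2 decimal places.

The In³⁺/In couple has the more positive E°, so it is the cathode; Mg²⁺/Mg is the anode.
E°cell = E°cat − E°an = −0.338 − (−2.374) = +2.036 V; n = 6.
For the overall reaction 2 In³⁺(aq) + 3 Mg(s) → 2 In(s) + 3 Mg²⁺(aq), Q = [Mg²⁺(aq)]^3 / [In³⁺(aq)]^2 = 5.8, giving log Q = 0.764.
Applying E = E° − (RT ln10/nF)·log Q gives +2.036 − (0.0661/6)(0.764) = +2.03 V.

+2.03 V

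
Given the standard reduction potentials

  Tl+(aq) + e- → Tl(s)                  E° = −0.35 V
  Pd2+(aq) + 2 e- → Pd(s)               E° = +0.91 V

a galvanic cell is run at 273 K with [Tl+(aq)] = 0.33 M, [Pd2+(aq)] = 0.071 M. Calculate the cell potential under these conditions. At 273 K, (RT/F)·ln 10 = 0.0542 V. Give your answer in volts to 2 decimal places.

+1.25 V

Since E°(Pd²⁺/Pd) > E°(Tl⁺/Tl), Pd²⁺/Pd serves as the cathode.
The standard potential is +0.91 − (−0.35) = +1.26 V and the balanced reaction transfers n = 2 electrons.
The balanced reaction is Pd2+(aq) + 2 Tl(s) → Pd(s) + 2 Tl+(aq), so Q = [Tl+(aq)]^2 / [Pd2+(aq)] = 1.53 and log Q = 0.186.
Applying E = E° − (RT ln10/nF)·log Q gives +1.26 − (0.0542/2)(0.186) = +1.25 V.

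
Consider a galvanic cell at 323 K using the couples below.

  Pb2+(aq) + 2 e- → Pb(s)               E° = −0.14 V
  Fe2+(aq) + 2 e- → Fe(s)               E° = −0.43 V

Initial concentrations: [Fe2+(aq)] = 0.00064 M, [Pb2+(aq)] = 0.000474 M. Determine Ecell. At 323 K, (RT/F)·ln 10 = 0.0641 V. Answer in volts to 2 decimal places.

Since E°(Pb²⁺/Pb) > E°(Fe²⁺/Fe), Pb²⁺/Pb serves as the cathode.
E°cell = E°cat − E°an = −0.14 − (−0.43) = +0.29 V; n = 2.
For the overall reaction Pb2+(aq) + Fe(s) → Pb(s) + Fe2+(aq), Q = [Fe2+(aq)] / [Pb2+(aq)] = 1.35, giving log Q = 0.130.
By the Nernst equation, E = +0.29 − (0.0641/2)·(0.130) = +0.29 V.

+0.29 V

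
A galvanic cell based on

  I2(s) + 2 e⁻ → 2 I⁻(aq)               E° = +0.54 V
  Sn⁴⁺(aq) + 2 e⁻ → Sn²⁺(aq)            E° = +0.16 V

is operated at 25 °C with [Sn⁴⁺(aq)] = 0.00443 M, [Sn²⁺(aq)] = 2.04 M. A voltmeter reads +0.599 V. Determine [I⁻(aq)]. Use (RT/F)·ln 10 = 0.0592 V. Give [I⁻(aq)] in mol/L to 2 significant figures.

With I₂/I⁻ at the cathode and Sn⁴⁺/Sn²⁺ at the anode, E°cell = +0.54 − (+0.16) = +0.38 V (n = 2).
Rearranging E = E° − (0.0592/n)·log Q gives log Q = 2(+0.38 − (+0.599))/0.0592 = −7.399.
Balancing electrons gives I2(s) + Sn²⁺(aq) → 2 I⁻(aq) + Sn⁴⁺(aq); thus Q = ([I⁻(aq)]^2·[Sn⁴⁺(aq)]) / [Sn²⁺(aq)].
Solving for the unknown gives log [I⁻(aq)] = −2.368, so [I⁻(aq)] ≈ 0.0043 M.

0.0043 M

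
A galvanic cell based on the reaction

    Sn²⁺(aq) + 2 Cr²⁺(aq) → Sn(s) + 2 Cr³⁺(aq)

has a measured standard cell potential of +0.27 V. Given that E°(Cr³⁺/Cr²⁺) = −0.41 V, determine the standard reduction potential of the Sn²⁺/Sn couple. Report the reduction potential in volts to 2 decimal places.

−0.14 V

In the reaction as written the Sn²⁺/Sn couple is reduced (cathode) and Cr³⁺/Cr²⁺ is oxidized (anode), so E°cell = E°(Sn²⁺/Sn) − E°(Cr³⁺/Cr²⁺).
E°(Sn²⁺/Sn) = E°cell + E°(anode) = +0.27 + (−0.41) = −0.14 V.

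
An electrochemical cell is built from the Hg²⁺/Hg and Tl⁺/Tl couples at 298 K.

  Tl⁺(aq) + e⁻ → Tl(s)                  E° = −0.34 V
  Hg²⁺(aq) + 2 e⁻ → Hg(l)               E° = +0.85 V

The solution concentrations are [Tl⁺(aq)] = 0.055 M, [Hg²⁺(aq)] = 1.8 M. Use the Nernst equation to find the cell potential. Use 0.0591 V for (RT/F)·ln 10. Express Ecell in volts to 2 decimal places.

The Hg²⁺/Hg couple has the more positive E°, so it is the cathode; Tl⁺/Tl is the anode.
The standard potential is +0.85 − (−0.34) = +1.19 V and the balanced reaction transfers n = 2 electrons.
Balancing gives Hg²⁺(aq) + 2 Tl(s) → Hg(l) + 2 Tl⁺(aq); hence Q = [Tl⁺(aq)]^2 / [Hg²⁺(aq)] = 0.00168 (log Q = −2.775).
Applying E = E° − (RT ln10/nF)·log Q gives +1.19 − (0.0591/2)(−2.775) = +1.27 V.

+1.27 V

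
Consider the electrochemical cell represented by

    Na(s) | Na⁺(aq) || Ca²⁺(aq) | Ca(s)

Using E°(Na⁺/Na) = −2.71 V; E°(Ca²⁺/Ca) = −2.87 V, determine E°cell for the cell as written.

−0.16 V

By convention the left-hand electrode in cell notation is the anode (oxidation) and the right-hand electrode is the cathode (reduction).
E°cell = E°(right) − E°(left) = −2.87 − (−2.71) = −0.16 V.
The negative sign shows that, as written, the cell would require an external voltage to drive the reaction.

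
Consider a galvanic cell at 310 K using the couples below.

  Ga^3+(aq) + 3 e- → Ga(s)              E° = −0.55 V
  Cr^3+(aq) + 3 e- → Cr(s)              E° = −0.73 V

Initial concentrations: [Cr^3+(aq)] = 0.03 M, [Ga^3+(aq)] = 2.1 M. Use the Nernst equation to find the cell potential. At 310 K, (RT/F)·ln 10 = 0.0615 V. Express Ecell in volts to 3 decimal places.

Since E°(Ga³⁺/Ga) > E°(Cr³⁺/Cr), Ga³⁺/Ga serves as the cathode.
E°cell = −0.55 − (−0.73) = +0.18 V, with n = 3 electrons transferred.
For the overall reaction Ga^3+(aq) + Cr(s) → Ga(s) + Cr^3+(aq), Q = [Cr^3+(aq)] / [Ga^3+(aq)] = 0.0143, giving log Q = −1.845.
E = E° − (0.0615/n)·log Q = +0.18 − (0.0615/3)(−1.845) = +0.218 V.

+0.218 V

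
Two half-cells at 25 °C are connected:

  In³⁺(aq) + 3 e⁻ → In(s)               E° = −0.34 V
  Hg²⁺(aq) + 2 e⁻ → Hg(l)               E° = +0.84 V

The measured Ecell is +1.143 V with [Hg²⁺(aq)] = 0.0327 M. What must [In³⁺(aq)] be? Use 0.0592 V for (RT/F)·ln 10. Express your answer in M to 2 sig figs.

0.44 M

The Hg²⁺/Hg couple has the larger reduction potential, so it is the cathode: E°cell = +0.84 − (−0.34) = +1.18 V and n = 6.
Rearranging E = E° − (0.0592/n)·log Q gives log Q = 6(+1.18 − (+1.143))/0.0592 = 3.750.
For 3 Hg²⁺(aq) + 2 In(s) → 3 Hg(l) + 2 In³⁺(aq), the reaction quotient is Q = [In³⁺(aq)]^2 / [Hg²⁺(aq)]^3.
Solving for the unknown gives log [In³⁺(aq)] = −0.353, so [In³⁺(aq)] ≈ 0.44 M.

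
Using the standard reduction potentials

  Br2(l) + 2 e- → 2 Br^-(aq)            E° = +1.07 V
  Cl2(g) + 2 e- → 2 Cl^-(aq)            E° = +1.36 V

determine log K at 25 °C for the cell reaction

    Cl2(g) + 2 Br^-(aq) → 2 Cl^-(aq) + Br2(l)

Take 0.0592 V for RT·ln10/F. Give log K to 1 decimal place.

The Cl₂/Cl⁻ couple is reduced (cathode); E°cell = +1.36 − (+1.07) = +0.29 V with n = 2.
At equilibrium E = 0, so log K = nE°cell / 0.0592 = (2)(+0.29) / 0.0592 = 9.8.

log K = 9.8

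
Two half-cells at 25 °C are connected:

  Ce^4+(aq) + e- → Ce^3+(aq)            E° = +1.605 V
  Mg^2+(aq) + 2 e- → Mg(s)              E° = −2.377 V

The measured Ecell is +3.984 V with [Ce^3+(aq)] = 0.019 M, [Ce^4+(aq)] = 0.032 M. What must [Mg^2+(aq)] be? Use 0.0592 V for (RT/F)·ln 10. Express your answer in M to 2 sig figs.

With Ce⁴⁺/Ce³⁺ at the cathode and Mg²⁺/Mg at the anode, E°cell = +1.605 − (−2.377) = +3.982 V (n = 2).
Since E = E° − (0.0592/n)·log Q, log Q = n(E° − E)/0.0592 = −0.068.
The balanced reaction is 2 Ce^4+(aq) + Mg(s) → 2 Ce^3+(aq) + Mg^2+(aq), so Q = ([Ce^3+(aq)]^2·[Mg^2+(aq)]) / [Ce^4+(aq)]^2.
Solving for the unknown gives log [Mg^2+(aq)] = 0.385, so [Mg^2+(aq)] ≈ 2.4 M.

2.4 M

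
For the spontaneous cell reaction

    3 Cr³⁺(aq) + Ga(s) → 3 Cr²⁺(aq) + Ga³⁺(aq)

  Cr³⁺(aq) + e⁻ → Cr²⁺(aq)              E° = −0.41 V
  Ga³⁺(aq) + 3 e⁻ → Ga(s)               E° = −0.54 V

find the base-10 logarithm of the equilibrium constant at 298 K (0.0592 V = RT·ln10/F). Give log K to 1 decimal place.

The Cr³⁺/Cr²⁺ couple is reduced (cathode); E°cell = −0.41 − (−0.54) = +0.13 V with n = 3.
At equilibrium E = 0, so log K = nE°cell / 0.0592 = (3)(+0.13) / 0.0592 = 6.6.

log K = 6.6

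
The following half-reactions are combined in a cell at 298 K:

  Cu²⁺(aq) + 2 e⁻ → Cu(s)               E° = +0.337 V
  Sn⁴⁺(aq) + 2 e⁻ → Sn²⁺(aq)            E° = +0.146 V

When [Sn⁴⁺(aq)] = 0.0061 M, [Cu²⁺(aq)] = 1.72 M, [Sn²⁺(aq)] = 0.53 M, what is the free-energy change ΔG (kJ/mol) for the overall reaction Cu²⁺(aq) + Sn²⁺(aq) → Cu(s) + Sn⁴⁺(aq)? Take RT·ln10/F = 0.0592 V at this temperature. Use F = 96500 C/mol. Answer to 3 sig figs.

The standard cell potential is +0.337 − (+0.146) = +0.191 V, with n = 2 electrons in the balanced equation.
Q = [Sn⁴⁺(aq)] / ([Cu²⁺(aq)]·[Sn²⁺(aq)]) = 0.00669, so log Q = −2.174 and E = +0.191 − (0.0592/2)(−2.174) = +0.2554 V.
Then ΔG = −nFE = −2 × 96500 × +0.2554 J/mol = −49.3 kJ/mol.

−49.3 kJ/mol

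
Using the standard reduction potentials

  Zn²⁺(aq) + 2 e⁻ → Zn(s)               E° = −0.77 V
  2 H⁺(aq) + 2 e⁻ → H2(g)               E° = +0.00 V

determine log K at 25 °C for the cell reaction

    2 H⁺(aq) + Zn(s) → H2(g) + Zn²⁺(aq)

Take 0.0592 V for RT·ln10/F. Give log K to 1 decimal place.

log K = 26.0

The 2H⁺/H₂ couple is reduced (cathode); E°cell = +0.00 − (−0.77) = +0.77 V with n = 2.
At equilibrium E = 0, so log K = nE°cell / 0.0592 = (2)(+0.77) / 0.0592 = 26.0.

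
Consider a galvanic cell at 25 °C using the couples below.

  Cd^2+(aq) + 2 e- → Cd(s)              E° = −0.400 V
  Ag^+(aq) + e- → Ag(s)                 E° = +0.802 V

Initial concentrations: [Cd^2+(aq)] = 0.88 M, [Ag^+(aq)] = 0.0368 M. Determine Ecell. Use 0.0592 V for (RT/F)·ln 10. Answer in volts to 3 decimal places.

+1.119 V

The Ag⁺/Ag couple has the more positive E°, so it is the cathode; Cd²⁺/Cd is the anode.
E°cell = +0.802 − (−0.400) = +1.202 V, with n = 2 electrons transferred.
Balancing gives 2 Ag^+(aq) + Cd(s) → 2 Ag(s) + Cd^2+(aq); hence Q = [Cd^2+(aq)] / [Ag^+(aq)]^2 = 650 (log Q = 2.813).
Applying E = E° − (RT ln10/nF)·log Q gives +1.202 − (0.0592/2)(2.813) = +1.119 V.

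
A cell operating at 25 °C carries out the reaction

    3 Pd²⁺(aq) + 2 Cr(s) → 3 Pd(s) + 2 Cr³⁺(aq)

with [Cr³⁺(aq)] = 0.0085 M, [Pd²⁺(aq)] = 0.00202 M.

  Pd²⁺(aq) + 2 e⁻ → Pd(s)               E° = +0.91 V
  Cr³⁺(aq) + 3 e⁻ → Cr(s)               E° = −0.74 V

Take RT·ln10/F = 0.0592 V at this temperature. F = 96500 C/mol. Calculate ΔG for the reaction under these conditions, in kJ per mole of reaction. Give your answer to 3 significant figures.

The standard cell potential is +0.91 − (−0.74) = +1.65 V, with n = 6 electrons in the balanced equation.
The reaction quotient is [Cr³⁺(aq)]^2 / [Pd²⁺(aq)]^3 = 8.77×10^3; by Nernst, E = +1.65 − (0.0592/6)(3.943) = +1.6111 V.
ΔG = −nFE = −(6)(96500)(+1.6111) J/mol = −933 kJ/mol.

−933 kJ/mol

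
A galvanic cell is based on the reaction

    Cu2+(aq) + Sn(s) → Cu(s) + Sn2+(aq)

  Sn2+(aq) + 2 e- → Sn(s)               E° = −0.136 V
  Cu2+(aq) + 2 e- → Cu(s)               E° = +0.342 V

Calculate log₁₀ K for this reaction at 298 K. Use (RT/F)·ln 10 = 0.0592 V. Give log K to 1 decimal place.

The Cu²⁺/Cu couple is reduced (cathode); E°cell = +0.342 − (−0.136) = +0.478 V with n = 2.
At equilibrium E = 0, so log K = nE°cell / 0.0592 = (2)(+0.478) / 0.0592 = 16.1.

log K = 16.1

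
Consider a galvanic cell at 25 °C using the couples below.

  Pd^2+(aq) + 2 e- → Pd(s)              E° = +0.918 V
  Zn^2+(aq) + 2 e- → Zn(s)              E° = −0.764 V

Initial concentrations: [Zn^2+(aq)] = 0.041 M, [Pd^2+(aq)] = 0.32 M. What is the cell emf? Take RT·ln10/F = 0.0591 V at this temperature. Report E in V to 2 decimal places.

+1.71 V

Pd²⁺/Pd is reduced (cathode, E° = +0.918 V) and Zn²⁺/Zn is oxidized (anode).
E°cell = E°cat − E°an = +0.918 − (−0.764) = +1.682 V; n = 2.
The balanced reaction is Pd^2+(aq) + Zn(s) → Pd(s) + Zn^2+(aq), so Q = [Zn^2+(aq)] / [Pd^2+(aq)] = 0.128 and log Q = −0.892.
Applying E = E° − (RT ln10/nF)·log Q gives +1.682 − (0.0591/2)(−0.892) = +1.71 V.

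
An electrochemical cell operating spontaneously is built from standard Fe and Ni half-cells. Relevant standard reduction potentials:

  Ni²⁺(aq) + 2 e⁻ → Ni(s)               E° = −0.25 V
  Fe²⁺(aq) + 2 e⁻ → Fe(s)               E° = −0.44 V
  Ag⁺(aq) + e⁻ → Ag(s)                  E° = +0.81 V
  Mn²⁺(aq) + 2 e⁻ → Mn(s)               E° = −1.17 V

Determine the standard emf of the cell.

+0.19 V

The Ni²⁺/Ni couple has the higher E°, so Ni ion is reduced (cathode) and Fe is oxidized (anode).
E°cell = E°(cathode) − E°(anode) = −0.25 − (−0.44) = +0.19 V.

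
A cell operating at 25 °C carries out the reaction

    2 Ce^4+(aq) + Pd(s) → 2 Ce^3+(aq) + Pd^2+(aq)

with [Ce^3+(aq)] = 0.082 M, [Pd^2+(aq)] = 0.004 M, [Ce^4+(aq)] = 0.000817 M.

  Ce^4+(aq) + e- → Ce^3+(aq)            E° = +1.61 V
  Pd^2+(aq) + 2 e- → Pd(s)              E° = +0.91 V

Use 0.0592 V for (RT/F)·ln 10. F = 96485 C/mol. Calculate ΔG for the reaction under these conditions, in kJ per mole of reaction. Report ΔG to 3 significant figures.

−126 kJ/mol

E°cell = +1.61 − (+0.91) = +0.70 V; the balanced reaction transfers n = 2 electrons.
Q = ([Ce^3+(aq)]^2·[Pd^2+(aq)]) / [Ce^4+(aq)]^2 = 40.3, so log Q = 1.605 and E = +0.70 − (0.0592/2)(1.605) = +0.6525 V.
Then ΔG = −nFE = −2 × 96485 × +0.6525 J/mol = −126 kJ/mol.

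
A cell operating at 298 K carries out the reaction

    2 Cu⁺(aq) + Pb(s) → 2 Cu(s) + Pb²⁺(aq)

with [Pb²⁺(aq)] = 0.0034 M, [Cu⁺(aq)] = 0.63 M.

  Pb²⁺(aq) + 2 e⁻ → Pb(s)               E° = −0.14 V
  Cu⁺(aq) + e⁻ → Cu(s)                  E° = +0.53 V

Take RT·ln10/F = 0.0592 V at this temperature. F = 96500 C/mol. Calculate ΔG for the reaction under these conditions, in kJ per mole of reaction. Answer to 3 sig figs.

−141 kJ/mol

With Cu⁺/Cu reduced at the cathode, E°cell = +0.53 − (−0.14) = +0.67 V and n = 2.
Q = [Pb²⁺(aq)] / [Cu⁺(aq)]^2 = 0.00857, so log Q = −2.067 and E = +0.67 − (0.0592/2)(−2.067) = +0.7312 V.
ΔG = −nFE = −(2)(96500)(+0.7312) J/mol = −141 kJ/mol.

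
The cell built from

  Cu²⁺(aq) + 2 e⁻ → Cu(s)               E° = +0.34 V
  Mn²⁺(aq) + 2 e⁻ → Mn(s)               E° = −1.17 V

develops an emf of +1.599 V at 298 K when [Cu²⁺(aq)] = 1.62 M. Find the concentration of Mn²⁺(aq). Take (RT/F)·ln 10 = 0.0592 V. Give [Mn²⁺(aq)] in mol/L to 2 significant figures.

The Cu²⁺/Cu couple has the larger reduction potential, so it is the cathode: E°cell = +0.34 − (−1.17) = +1.51 V and n = 2.
Rearranging E = E° − (0.0592/n)·log Q gives log Q = 2(+1.51 − (+1.599))/0.0592 = −3.007.
Balancing electrons gives Cu²⁺(aq) + Mn(s) → Cu(s) + Mn²⁺(aq); thus Q = [Mn²⁺(aq)] / [Cu²⁺(aq)].
Solving for the unknown gives log [Mn²⁺(aq)] = −2.797, so [Mn²⁺(aq)] ≈ 0.0016 M.

0.0016 M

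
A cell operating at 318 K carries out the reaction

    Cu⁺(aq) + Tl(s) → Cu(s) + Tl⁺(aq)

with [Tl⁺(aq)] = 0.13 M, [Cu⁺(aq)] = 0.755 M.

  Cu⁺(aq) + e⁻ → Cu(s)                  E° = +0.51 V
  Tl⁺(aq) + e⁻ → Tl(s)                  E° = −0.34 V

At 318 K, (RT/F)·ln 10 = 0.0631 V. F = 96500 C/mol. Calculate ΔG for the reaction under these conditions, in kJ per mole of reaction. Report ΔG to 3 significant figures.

The standard cell potential is +0.51 − (−0.34) = +0.85 V, with n = 1 electron in the balanced equation.
The reaction quotient is [Tl⁺(aq)] / [Cu⁺(aq)] = 0.172; by Nernst, E = +0.85 − (0.0631/1)(−0.764) = +0.8982 V.
Then ΔG = −nFE = −1 × 96500 × +0.8982 J/mol = −86.7 kJ/mol.

−86.7 kJ/mol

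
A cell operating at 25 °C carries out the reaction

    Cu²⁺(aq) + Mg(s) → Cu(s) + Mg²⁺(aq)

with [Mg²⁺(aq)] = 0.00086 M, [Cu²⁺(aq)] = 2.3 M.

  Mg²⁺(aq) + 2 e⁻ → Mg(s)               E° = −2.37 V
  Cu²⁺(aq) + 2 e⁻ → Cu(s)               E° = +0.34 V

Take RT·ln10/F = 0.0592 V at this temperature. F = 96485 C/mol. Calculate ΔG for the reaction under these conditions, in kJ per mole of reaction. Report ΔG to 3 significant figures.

The standard cell potential is +0.34 − (−2.37) = +2.71 V, with n = 2 electrons in the balanced equation.
The reaction quotient is [Mg²⁺(aq)] / [Cu²⁺(aq)] = 0.000374; by Nernst, E = +2.71 − (0.0592/2)(−3.427) = +2.8114 V.
Finally ΔG = −nFE = −(2)(96485 C/mol)(+2.8114 V) = −543 kJ/mol.

−543 kJ/mol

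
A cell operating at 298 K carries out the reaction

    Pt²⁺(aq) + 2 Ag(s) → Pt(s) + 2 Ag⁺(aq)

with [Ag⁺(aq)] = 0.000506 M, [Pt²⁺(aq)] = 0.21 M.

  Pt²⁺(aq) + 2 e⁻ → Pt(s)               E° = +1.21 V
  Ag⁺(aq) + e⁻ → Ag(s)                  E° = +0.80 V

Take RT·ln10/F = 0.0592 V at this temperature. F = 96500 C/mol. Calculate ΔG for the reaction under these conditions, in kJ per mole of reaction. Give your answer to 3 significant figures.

E°cell = +1.21 − (+0.80) = +0.41 V; the balanced reaction transfers n = 2 electrons.
Here Q = [Ag⁺(aq)]^2 / [Pt²⁺(aq)] = 1.22×10^−6 (log Q = −5.914), giving E = +0.41 − (0.0592/2)·(−5.914) = +0.5851 V.
Finally ΔG = −nFE = −(2)(96500 C/mol)(+0.5851 V) = −113 kJ/mol.

−113 kJ/mol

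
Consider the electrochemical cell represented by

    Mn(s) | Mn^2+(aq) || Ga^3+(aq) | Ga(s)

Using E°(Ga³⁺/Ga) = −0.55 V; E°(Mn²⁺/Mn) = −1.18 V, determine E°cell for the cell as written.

By convention the left-hand electrode in cell notation is the anode (oxidation) and the right-hand electrode is the cathode (reduction).
E°cell = E°(right) − E°(left) = −0.55 − (−1.18) = +0.63 V.

+0.63 V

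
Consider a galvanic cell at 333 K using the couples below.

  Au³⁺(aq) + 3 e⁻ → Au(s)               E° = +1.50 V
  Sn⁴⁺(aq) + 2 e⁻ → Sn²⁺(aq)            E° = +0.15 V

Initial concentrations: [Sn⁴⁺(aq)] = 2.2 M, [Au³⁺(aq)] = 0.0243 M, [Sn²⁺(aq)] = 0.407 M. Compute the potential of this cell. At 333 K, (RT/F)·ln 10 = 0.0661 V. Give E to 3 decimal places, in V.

+1.290 V

Since E°(Au³⁺/Au) > E°(Sn⁴⁺/Sn²⁺), Au³⁺/Au serves as the cathode.
E°cell = E°cat − E°an = +1.50 − (+0.15) = +1.35 V; n = 6.
The balanced reaction is 2 Au³⁺(aq) + 3 Sn²⁺(aq) → 2 Au(s) + 3 Sn⁴⁺(aq), so Q = [Sn⁴⁺(aq)]^3 / ([Au³⁺(aq)]^2·[Sn²⁺(aq)]^3) = 2.67×10^5 and log Q = 5.427.
Applying E = E° − (RT ln10/nF)·log Q gives +1.35 − (0.0661/6)(5.427) = +1.290 V.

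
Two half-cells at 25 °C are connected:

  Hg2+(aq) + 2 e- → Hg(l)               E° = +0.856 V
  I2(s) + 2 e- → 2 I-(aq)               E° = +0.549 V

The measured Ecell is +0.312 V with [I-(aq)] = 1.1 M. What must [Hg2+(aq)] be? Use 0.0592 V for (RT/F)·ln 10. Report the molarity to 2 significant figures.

1.2 M

The Hg²⁺/Hg couple has the larger reduction potential, so it is the cathode: E°cell = +0.856 − (+0.549) = +0.307 V and n = 2.
Rearranging E = E° − (0.0592/n)·log Q gives log Q = 2(+0.307 − (+0.312))/0.0592 = −0.169.
Balancing electrons gives Hg2+(aq) + 2 I-(aq) → Hg(l) + I2(s); thus Q = 1 / ([Hg2+(aq)]·[I-(aq)]^2).
Substituting the known concentrations and solving, log [Hg2+(aq)] = 0.086 and [Hg2+(aq)] = 1.2 M.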